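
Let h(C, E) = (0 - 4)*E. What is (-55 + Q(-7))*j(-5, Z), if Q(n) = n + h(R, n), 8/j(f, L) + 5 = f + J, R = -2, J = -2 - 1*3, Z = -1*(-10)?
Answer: 272/15 ≈ 18.133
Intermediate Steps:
Z = 10
J = -5 (J = -2 - 3 = -5)
j(f, L) = 8/(-10 + f) (j(f, L) = 8/(-5 + (f - 5)) = 8/(-5 + (-5 + f)) = 8/(-10 + f))
h(C, E) = -4*E
Q(n) = -3*n (Q(n) = n - 4*n = -3*n)
(-55 + Q(-7))*j(-5, Z) = (-55 - 3*(-7))*(8/(-10 - 5)) = (-55 + 21)*(8/(-15)) = -272*(-1)/15 = -34*(-8/15) = 272/15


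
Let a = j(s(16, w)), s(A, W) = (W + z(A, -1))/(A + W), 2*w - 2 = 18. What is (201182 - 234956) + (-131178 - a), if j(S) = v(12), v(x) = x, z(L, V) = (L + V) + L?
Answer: -164964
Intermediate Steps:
w = 10 (w = 1 + (½)*18 = 1 + 9 = 10)
z(L, V) = V + 2*L
s(A, W) = (-1 + W + 2*A)/(A + W) (s(A, W) = (W + (-1 + 2*A))/(A + W) = (-1 + W + 2*A)/(A + W))
j(S) = 12
a = 12
(201182 - 234956) + (-131178 - a) = (201182 - 234956) + (-131178 - 1*12) = -33774 + (-131178 - 12) = -33774 - 131190 = -164964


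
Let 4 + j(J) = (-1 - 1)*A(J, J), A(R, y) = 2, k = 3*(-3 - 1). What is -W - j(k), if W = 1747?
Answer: -1739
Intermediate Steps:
k = -12 (k = 3*(-4) = -12)
j(J) = -8 (j(J) = -4 + (-1 - 1)*2 = -4 - 2*2 = -4 - 4 = -8)
-W - j(k) = -1*1747 - 1*(-8) = -1747 + 8 = -1739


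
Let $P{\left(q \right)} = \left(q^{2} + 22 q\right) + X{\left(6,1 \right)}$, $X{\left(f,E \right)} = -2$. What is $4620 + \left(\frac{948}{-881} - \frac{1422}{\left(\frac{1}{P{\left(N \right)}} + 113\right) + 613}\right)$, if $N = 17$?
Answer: $\frac{1951962643362}{422780447} \approx 4617.0$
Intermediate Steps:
$P{\left(q \right)} = -2 + q^{2} + 22 q$ ($P{\left(q \right)} = \left(q^{2} + 22 q\right) - 2 = -2 + q^{2} + 22 q$)
$4620 + \left(\frac{948}{-881} - \frac{1422}{\left(\frac{1}{P{\left(N \right)}} + 113\right) + 613}\right) = 4620 + \left(\frac{948}{-881} - \frac{1422}{\left(\frac{1}{-2 + 17^{2} + 22 \cdot 17} + 113\right) + 613}\right) = 4620 + \left(948 \left(- \frac{1}{881}\right) - \frac{1422}{\left(\frac{1}{-2 + 289 + 374} + 113\right) + 613}\right) = 4620 - \left(\frac{948}{881} + \frac{1422}{\left(\frac{1}{661} + 113\right) + 613}\right) = 4620 - \left(\frac{948}{881} + \frac{1422}{\frac{74694}{661} + 613}\right) = 4620 - \left(\frac{948}{881} + \frac{1422}{\frac{479887}{661}}\right) = 4620 - \frac{1283021778}{422780447} = \frac{1951962643362}{422780447}$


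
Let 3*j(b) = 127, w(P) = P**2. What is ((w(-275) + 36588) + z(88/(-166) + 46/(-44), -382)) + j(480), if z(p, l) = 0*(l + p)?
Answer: 336766/3 ≈ 1.1226e+5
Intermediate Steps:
z(p, l) = 0
j(b) = 127/3 (j(b) = (1/3)*127 = 127/3)
((w(-275) + 36588) + z(88/(-166) + 46/(-44), -382)) + j(480) = (((-275)**2 + 36588) + 0) + 127/3 = ((75625 + 36588) + 0) + 127/3 = (112213 + 0) + 127/3 = 112213 + 127/3 = 336766/3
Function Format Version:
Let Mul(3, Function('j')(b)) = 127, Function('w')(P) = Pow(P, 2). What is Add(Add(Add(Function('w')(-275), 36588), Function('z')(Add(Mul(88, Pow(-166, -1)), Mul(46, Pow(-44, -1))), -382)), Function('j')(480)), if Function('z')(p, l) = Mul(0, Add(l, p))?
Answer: Rational(336766, 3) ≈ 1.1226e+5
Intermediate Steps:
Function('z')(p, l) = 0
Function('j')(b) = Rational(127, 3) (Function('j')(b) = Mul(Rational(1, 3), 127) = Rational(127, 3))
Add(Add(Add(Function('w')(-275), 36588), Function('z')(Add(Mul(88, Pow(-166, -1)), Mul(46, Pow(-44, -1))), -382)), Function('j')(480)) = Add(Add(Add(Pow(-275, 2), 36588), 0), Rational(127, 3)) = Add(Add(Add(75625, 36588), 0), Rational(127, 3)) = Add(Add(112213, 0), Rational(127, 3)) = Add(112213, Rational(127, 3)) = Rational(336766, 3)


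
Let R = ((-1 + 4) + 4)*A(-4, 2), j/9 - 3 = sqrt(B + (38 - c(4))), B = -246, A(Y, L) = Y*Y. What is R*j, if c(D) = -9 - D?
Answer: 3024 + 1008*I*sqrt(195) ≈ 3024.0 + 14076.0*I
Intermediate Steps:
A(Y, L) = Y**2
j = 27 + 9*I*sqrt(195) (j = 27 + 9*sqrt(-246 + (38 - (-9 - 1*4))) = 27 + 9*sqrt(-246 + (38 - (-9 - 4))) = 27 + 9*sqrt(-246 + (38 - 1*(-13))) = 27 + 9*sqrt(-246 + (38 + 13)) = 27 + 9*sqrt(-246 + 51) = 27 + 9*sqrt(-195) = 27 + 9*(I*sqrt(195)) = 27 + 9*I*sqrt(195) ≈ 27.0 + 125.68*I)
R = 112 (R = ((-1 + 4) + 4)*(-4)**2 = (3 + 4)*16 = 7*16 = 112)
R*j = 112*(27 + 9*I*sqrt(195)) = 3024 + 1008*I*sqrt(195)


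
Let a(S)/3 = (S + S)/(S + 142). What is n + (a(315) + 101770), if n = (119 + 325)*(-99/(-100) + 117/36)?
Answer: 1184277748/11425 ≈ 1.0366e+5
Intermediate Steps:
a(S) = 6*S/(142 + S) (a(S) = 3*((S + S)/(S + 142)) = 3*((2*S)/(142 + S)) = 3*(2*S/(142 + S)) = 6*S/(142 + S))
n = 47064/25 (n = 444*(-99*(-1/100) + 117*(1/36)) = 444*(99/100 + 13/4) = 444*(106/25) = 47064/25 ≈ 1882.6)
n + (a(315) + 101770) = 47064/25 + (6*315/(142 + 315) + 101770) = 47064/25 + (6*315/457 + 101770) = 47064/25 + (6*315*(1/457) + 101770) = 47064/25 + (1890/457 + 101770) = 47064/25 + 46510780/457 = 1184277748/11425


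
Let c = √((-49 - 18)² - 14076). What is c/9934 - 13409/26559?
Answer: -13409/26559 + I*√9587/9934 ≈ -0.50488 + 0.0098564*I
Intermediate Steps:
c = I*√9587 (c = √((-67)² - 14076) = √(4489 - 14076) = √(-9587) = I*√9587 ≈ 97.913*I)
c/9934 - 13409/26559 = (I*√9587)/9934 - 13409/26559 = (I*√9587)*(1/9934) - 13409*1/26559 = I*√9587/9934 - 13409/26559 = -13409/26559 + I*√9587/9934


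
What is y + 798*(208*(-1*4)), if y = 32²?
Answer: -662912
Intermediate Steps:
y = 1024
y + 798*(208*(-1*4)) = 1024 + 798*(208*(-1*4)) = 1024 + 798*(208*(-4)) = 1024 + 798*(-832) = 1024 - 663936 = -662912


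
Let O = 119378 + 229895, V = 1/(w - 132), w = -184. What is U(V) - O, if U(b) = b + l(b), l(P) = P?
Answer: -55185135/158 ≈ -3.4927e+5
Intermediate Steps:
V = -1/316 (V = 1/(-184 - 132) = 1/(-316) = -1/316 ≈ -0.0031646)
O = 349273
U(b) = 2*b (U(b) = b + b = 2*b)
U(V) - O = 2*(-1/316) - 1*349273 = -1/158 - 349273 = -55185135/158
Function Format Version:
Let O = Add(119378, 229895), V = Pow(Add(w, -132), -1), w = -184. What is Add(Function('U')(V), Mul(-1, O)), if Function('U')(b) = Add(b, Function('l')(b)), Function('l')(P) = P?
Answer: Rational(-55185135, 158) ≈ -3.4927e+5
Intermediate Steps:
V = Rational(-1, 316) (V = Pow(Add(-184, -132), -1) = Pow(-316, -1) = Rational(-1, 316) ≈ -0.0031646)
O = 349273
Function('U')(b) = Mul(2, b) (Function('U')(b) = Add(b, b) = Mul(2, b))
Add(Function('U')(V), Mul(-1, O)) = Add(Mul(2, Rational(-1, 316)), Mul(-1, 349273)) = Add(Rational(-1, 158), -349273) = Rational(-55185135, 158)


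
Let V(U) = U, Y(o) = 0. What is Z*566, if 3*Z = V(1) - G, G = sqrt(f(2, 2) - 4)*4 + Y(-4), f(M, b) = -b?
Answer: 566/3 - 2264*I*sqrt(6)/3 ≈ 188.67 - 1848.5*I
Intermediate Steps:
G = 4*I*sqrt(6) (G = sqrt(-1*2 - 4)*4 + 0 = sqrt(-2 - 4)*4 + 0 = sqrt(-6)*4 + 0 = (I*sqrt(6))*4 + 0 = 4*I*sqrt(6) + 0 = 4*I*sqrt(6) ≈ 9.798*I)
Z = 1/3 - 4*I*sqrt(6)/3 (Z = (1 - 4*I*sqrt(6))/3 = 1/3 - 4*I*sqrt(6)/3 ≈ 0.33333 - 3.266*I)
Z*566 = (1/3 - 4*I*sqrt(6)/3)*566 = 566/3 - 2264*I*sqrt(6)/3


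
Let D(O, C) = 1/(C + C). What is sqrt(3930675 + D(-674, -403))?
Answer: sqrt(2553507983494)/806 ≈ 1982.6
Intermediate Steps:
D(O, C) = 1/(2*C)
sqrt(3930675 + D(-674, -403)) = sqrt(3930675 + (1/2)/(-403)) = sqrt(3930675 + (1/2)*(-1/403)) = sqrt(3930675 - 1/806) = sqrt(3168124049/806) = sqrt(2553507983494)/806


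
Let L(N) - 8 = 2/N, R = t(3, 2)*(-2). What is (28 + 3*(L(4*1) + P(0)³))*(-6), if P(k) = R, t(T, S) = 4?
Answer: 8895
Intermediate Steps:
R = -8 (R = 4*(-2) = -8)
P(k) = -8
L(N) = 8 + 2/N
(28 + 3*(L(4*1) + P(0)³))*(-6) = (28 + 3*((8 + 2/((4*1))) + (-8)³))*(-6) = (28 + 3*((8 + 2/4) - 512))*(-6) = (28 + 3*((8 + 2*(¼)) - 512))*(-6) = (28 + 3*((8 + ½) - 512))*(-6) = (28 + 3*(17/2 - 512))*(-6) = (28 + 3*(-1007/2))*(-6) = (28 - 3021/2)*(-6) = -2965/2*(-6) = 8895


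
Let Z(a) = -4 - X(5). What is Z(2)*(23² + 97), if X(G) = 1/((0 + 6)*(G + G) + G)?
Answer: -163386/65 ≈ -2513.6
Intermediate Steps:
X(G) = 1/(13*G) (X(G) = 1/(6*(2*G) + G) = 1/(12*G + G) = 1/(13*G))
Z(a) = -261/65 (Z(a) = -4 - 1/(13*5) = -4 - 1*1/65 = -4 - 1/65 = -261/65)
Z(2)*(23² + 97) = -261*(23² + 97)/65 = -261*(529 + 97)/65 = -261/65*626 = -163386/65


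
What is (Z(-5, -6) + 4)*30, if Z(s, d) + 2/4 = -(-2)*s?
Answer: -195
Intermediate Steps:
Z(s, d) = -½ + 2*s (Z(s, d) = -½ - (-2)*s = -½ + 2*s)
(Z(-5, -6) + 4)*30 = ((-½ + 2*(-5)) + 4)*30 = ((-½ - 10) + 4)*30 = (-21/2 + 4)*30 = -13/2*30 = -195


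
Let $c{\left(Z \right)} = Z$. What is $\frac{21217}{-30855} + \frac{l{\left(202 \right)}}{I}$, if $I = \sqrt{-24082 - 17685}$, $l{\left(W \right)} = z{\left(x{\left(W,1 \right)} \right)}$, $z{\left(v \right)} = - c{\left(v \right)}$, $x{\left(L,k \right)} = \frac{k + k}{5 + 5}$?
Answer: $- \frac{21217}{30855} + \frac{i \sqrt{41767}}{208835} \approx -0.68764 + 0.00097862 i$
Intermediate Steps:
$x{\left(L,k \right)} = \frac{k}{5}$ ($x{\left(L,k \right)} = \frac{2 k}{10} = 2 k \frac{1}{10} = \frac{k}{5}$)
$z{\left(v \right)} = - v$
$l{\left(W \right)} = - \frac{1}{5}$
$I = i \sqrt{41767}$ ($I = \sqrt{-41767} = i \sqrt{41767} \approx 204.37 i$)
$\frac{21217}{-30855} + \frac{l{\left(202 \right)}}{I} = \frac{21217}{-30855} - \frac{1}{5 i \sqrt{41767}} = 21217 \left(- \frac{1}{30855}\right) - \frac{\left(- \frac{1}{41767}\right) i \sqrt{41767}}{5} = - \frac{21217}{30855} + \frac{i \sqrt{41767}}{208835}$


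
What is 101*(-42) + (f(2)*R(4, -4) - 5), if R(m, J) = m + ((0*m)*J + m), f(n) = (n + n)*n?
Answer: -4183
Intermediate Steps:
f(n) = 2*n**2 (f(n) = (2*n)*n = 2*n**2)
R(m, J) = 2*m (R(m, J) = m + (0*J + m) = m + (0 + m) = m + m = 2*m)
101*(-42) + (f(2)*R(4, -4) - 5) = 101*(-42) + ((2*2**2)*(2*4) - 5) = -4242 + ((2*4)*8 - 5) = -4242 + (8*8 - 5) = -4242 + (64 - 5) = -4242 + 59 = -4183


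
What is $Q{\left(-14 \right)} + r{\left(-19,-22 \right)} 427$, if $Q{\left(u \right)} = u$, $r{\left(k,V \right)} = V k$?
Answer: $178472$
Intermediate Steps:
$Q{\left(-14 \right)} + r{\left(-19,-22 \right)} 427 = -14 + \left(-22\right) \left(-19\right) 427 = -14 + 418 \cdot 427 = -14 + 178486 = 178472$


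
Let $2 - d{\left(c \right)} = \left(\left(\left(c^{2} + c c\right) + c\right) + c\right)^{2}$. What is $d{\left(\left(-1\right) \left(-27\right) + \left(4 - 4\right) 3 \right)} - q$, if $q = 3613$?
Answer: $-2289755$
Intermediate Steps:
$d{\left(c \right)} = 2 - \left(2 c + 2 c^{2}\right)^{2}$ ($d{\left(c \right)} = 2 - \left(\left(\left(c^{2} + c c\right) + c\right) + c\right)^{2} = 2 - \left(\left(\left(c^{2} + c^{2}\right) + c\right) + c\right)^{2} = 2 - \left(\left(2 c^{2} + c\right) + c\right)^{2} = 2 - \left(\left(c + 2 c^{2}\right) + c\right)^{2} = 2 - \left(2 c + 2 c^{2}\right)^{2}$)
$d{\left(\left(-1\right) \left(-27\right) + \left(4 - 4\right) 3 \right)} - q = \left(2 - 4 \left(\left(-1\right) \left(-27\right) + \left(4 - 4\right) 3\right)^{2} \left(1 + \left(\left(-1\right) \left(-27\right) + \left(4 - 4\right) 3\right)\right)^{2}\right) - 3613 = \left(2 - 4 \left(27 + 0 \cdot 3\right)^{2} \left(1 + \left(27 + 0 \cdot 3\right)\right)^{2}\right) - 3613 = \left(2 - 4 \left(27 + 0\right)^{2} \left(1 + \left(27 + 0\right)\right)^{2}\right) - 3613 = \left(2 - 4 \cdot 27^{2} \left(1 + 27\right)^{2}\right) - 3613 = \left(2 - 2916 \cdot 28^{2}\right) - 3613 = \left(2 - 2916 \cdot 784\right) - 3613 = \left(2 - 2286144\right) - 3613 = -2286142 - 3613 = -2289755$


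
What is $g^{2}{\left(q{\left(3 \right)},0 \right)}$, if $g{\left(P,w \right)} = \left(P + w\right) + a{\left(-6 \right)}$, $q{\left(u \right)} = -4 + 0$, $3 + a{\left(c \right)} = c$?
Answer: $169$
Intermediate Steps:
$a{\left(c \right)} = -3 + c$
$q{\left(u \right)} = -4$
$g{\left(P,w \right)} = -9 + P + w$ ($g{\left(P,w \right)} = \left(P + w\right) - 9 = -9 + P + w$)
$g^{2}{\left(q{\left(3 \right)},0 \right)} = \left(-9 - 4 + 0\right)^{2} = \left(-13\right)^{2} = 169$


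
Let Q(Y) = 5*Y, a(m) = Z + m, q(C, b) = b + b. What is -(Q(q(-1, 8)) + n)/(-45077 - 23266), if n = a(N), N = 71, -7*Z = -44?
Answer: 367/159467 ≈ 0.0023014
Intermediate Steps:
Z = 44/7 (Z = -⅐*(-44) = 44/7 ≈ 6.2857)
q(C, b) = 2*b
a(m) = 44/7 + m
n = 541/7 (n = 44/7 + 71 = 541/7 ≈ 77.286)
-(Q(q(-1, 8)) + n)/(-45077 - 23266) = -(5*(2*8) + 541/7)/(-45077 - 23266) = -(5*16 + 541/7)/(-68343) = -(80 + 541/7)*(-1)/68343 = -1101*(-1)/(7*68343) = -1*(-367/159467) = 367/159467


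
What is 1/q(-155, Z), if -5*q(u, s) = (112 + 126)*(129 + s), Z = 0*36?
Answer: -5/30702 ≈ -0.00016286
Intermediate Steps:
Z = 0
q(u, s) = -30702/5 - 238*s/5 (q(u, s) = -(112 + 126)*(129 + s)/5 = -238*(129 + s)/5 = -(30702 + 238*s)/5 = -30702/5 - 238*s/5)
1/q(-155, Z) = 1/(-30702/5 - 238/5*0) = 1/(-30702/5 + 0) = 1/(-30702/5) = -5/30702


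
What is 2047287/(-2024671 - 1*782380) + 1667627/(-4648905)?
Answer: -14198756808712/13049713429155 ≈ -1.0881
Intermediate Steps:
2047287/(-2024671 - 1*782380) + 1667627/(-4648905) = 2047287/(-2024671 - 782380) + 1667627*(-1/4648905) = 2047287/(-2807051) - 1667627/4648905 = 2047287*(-1/2807051) - 1667627/4648905 = -2047287/2807051 - 1667627/4648905 = -14198756808712/13049713429155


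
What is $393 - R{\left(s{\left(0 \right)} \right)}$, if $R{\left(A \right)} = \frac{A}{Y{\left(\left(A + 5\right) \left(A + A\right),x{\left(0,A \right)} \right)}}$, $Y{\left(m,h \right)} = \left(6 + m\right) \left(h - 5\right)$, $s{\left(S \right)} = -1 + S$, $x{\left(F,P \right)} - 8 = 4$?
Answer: $\frac{5501}{14} \approx 392.93$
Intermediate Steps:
$x{\left(F,P \right)} = 12$ ($x{\left(F,P \right)} = 8 + 4 = 12$)
$Y{\left(m,h \right)} = \left(-5 + h\right) \left(6 + m\right)$ ($Y{\left(m,h \right)} = \left(6 + m\right) \left(-5 + h\right) = \left(-5 + h\right) \left(6 + m\right)$)
$R{\left(A \right)} = \frac{A}{42 + 14 A \left(5 + A\right)}$ ($R{\left(A \right)} = \frac{A}{-30 - 5 \left(A + 5\right) \left(A + A\right) + 6 \cdot 12 + 12 \left(A + 5\right) \left(A + A\right)} = \frac{A}{-30 - 5 \left(5 + A\right) 2 A + 72 + 12 \left(5 + A\right) 2 A} = \frac{A}{-30 - 5 \cdot 2 A \left(5 + A\right) + 72 + 12 \cdot 2 A \left(5 + A\right)} = \frac{A}{-30 - 10 A \left(5 + A\right) + 72 + 24 A \left(5 + A\right)} = \frac{A}{42 + 14 A \left(5 + A\right)}$)
$393 - R{\left(s{\left(0 \right)} \right)} = 393 - \frac{-1 + 0}{14 \left(3 + \left(-1 + 0\right) \left(5 + \left(-1 + 0\right)\right)\right)} = 393 - \frac{1}{14} \left(-1\right) \frac{1}{3 - \left(5 - 1\right)} = 393 - \frac{1}{14} \left(-1\right) \frac{1}{3 - 4} = 393 - \frac{1}{14} \left(-1\right) \frac{1}{-1} = 393 - \frac{1}{14} \left(-1\right) \left(-1\right) = 393 - \frac{1}{14} = \frac{5501}{14}$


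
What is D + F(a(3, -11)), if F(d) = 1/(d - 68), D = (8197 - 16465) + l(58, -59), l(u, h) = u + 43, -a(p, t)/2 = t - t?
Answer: -555357/68 ≈ -8167.0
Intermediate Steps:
a(p, t) = 0 (a(p, t) = -2*(t - t) = -2*0 = 0)
l(u, h) = 43 + u
D = -8167 (D = (8197 - 16465) + (43 + 58) = -8268 + 101 = -8167)
F(d) = 1/(-68 + d)
D + F(a(3, -11)) = -8167 + 1/(-68 + 0) = -8167 + 1/(-68) = -8167 - 1/68 = -555357/68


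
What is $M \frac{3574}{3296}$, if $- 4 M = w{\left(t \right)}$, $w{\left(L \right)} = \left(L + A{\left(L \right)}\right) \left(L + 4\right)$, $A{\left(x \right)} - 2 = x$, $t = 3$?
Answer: $- \frac{12509}{824} \approx -15.181$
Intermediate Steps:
$A{\left(x \right)} = 2 + x$
$w{\left(L \right)} = \left(2 + 2 L\right) \left(4 + L\right)$ ($w{\left(L \right)} = \left(L + \left(2 + L\right)\right) \left(L + 4\right) = \left(2 + 2 L\right) \left(4 + L\right)$)
$M = -14$ ($M = - \frac{8 + 2 \cdot 3^{2} + 10 \cdot 3}{4} = - \frac{8 + 2 \cdot 9 + 30}{4} = - \frac{8 + 18 + 30}{4} = \left(- \frac{1}{4}\right) 56 = -14$)
$M \frac{3574}{3296} = - 14 \cdot \frac{3574}{3296} = - 14 \cdot 3574 \cdot \frac{1}{3296} = \left(-14\right) \frac{1787}{1648} = - \frac{12509}{824}$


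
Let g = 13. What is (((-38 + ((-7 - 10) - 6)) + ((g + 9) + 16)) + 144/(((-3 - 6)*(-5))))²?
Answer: 9801/25 ≈ 392.04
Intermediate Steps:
(((-38 + ((-7 - 10) - 6)) + ((g + 9) + 16)) + 144/(((-3 - 6)*(-5))))² = (((-38 + ((-7 - 10) - 6)) + ((13 + 9) + 16)) + 144/(((-3 - 6)*(-5))))² = (((-38 + (-17 - 6)) + (22 + 16)) + 144/((-9*(-5))))² = (((-38 - 23) + 38) + 144/45)² = ((-61 + 38) + 144*(1/45))² = (-23 + 16/5)² = (-99/5)² = 9801/25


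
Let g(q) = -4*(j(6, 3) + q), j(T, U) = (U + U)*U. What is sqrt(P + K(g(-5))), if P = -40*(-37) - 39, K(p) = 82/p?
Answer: 5*sqrt(38922)/26 ≈ 37.940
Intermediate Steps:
j(T, U) = 2*U**2 (j(T, U) = (2*U)*U = 2*U**2)
g(q) = -72 - 4*q (g(q) = -4*(2*3**2 + q) = -4*(2*9 + q) = -4*(18 + q) = -72 - 4*q)
P = 1441 (P = 1480 - 39 = 1441)
sqrt(P + K(g(-5))) = sqrt(1441 + 82/(-72 - 4*(-5))) = sqrt(1441 + 82/(-72 + 20)) = sqrt(1441 + 82/(-52)) = sqrt(1441 + 82*(-1/52)) = sqrt(1441 - 41/26) = sqrt(37425/26) = 5*sqrt(38922)/26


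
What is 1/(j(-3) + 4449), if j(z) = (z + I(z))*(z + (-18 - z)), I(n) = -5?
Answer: 1/4593 ≈ 0.00021772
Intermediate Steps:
j(z) = 90 - 18*z (j(z) = (z - 5)*(z + (-18 - z)) = (-5 + z)*(-18) = 90 - 18*z)
1/(j(-3) + 4449) = 1/((90 - 18*(-3)) + 4449) = 1/((90 + 54) + 4449) = 1/(144 + 4449) = 1/4593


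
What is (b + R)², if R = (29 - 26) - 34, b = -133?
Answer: 26896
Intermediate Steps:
R = -31 (R = 3 - 34 = -31)
(b + R)² = (-133 - 31)² = (-164)² = 26896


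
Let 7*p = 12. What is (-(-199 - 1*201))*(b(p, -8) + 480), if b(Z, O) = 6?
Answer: 194400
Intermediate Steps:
p = 12/7 (p = (⅐)*12 = 12/7 ≈ 1.7143)
(-(-199 - 1*201))*(b(p, -8) + 480) = (-(-199 - 1*201))*(6 + 480) = -(-199 - 201)*486 = -1*(-400)*486 = 400*486 = 194400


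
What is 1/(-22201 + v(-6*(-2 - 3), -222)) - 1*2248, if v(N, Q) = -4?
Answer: -49916841/22205 ≈ -2248.0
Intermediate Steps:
1/(-22201 + v(-6*(-2 - 3), -222)) - 1*2248 = 1/(-22201 - 4) - 1*2248 = 1/(-22205) - 2248 = -1/22205 - 2248 = -49916841/22205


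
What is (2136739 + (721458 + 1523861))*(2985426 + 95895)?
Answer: 13502527338618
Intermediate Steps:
(2136739 + (721458 + 1523861))*(2985426 + 95895) = (2136739 + 2245319)*3081321 = 4382058*3081321 = 13502527338618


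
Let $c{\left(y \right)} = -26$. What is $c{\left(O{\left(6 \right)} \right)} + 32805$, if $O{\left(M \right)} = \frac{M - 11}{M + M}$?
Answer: $32779$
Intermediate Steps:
$O{\left(M \right)} = \frac{-11 + M}{2 M}$
$c{\left(O{\left(6 \right)} \right)} + 32805 = -26 + 32805 = 32779$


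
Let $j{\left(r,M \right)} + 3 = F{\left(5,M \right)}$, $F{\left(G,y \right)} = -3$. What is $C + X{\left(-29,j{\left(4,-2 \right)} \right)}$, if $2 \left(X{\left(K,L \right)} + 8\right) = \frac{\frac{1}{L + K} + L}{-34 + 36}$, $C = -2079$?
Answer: $- \frac{292391}{140} \approx -2088.5$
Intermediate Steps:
$j{\left(r,M \right)} = -6$ ($j{\left(r,M \right)} = -3 - 3 = -6$)
$X{\left(K,L \right)} = -8 + \frac{L}{4} + \frac{1}{4 \left(K + L\right)}$ ($X{\left(K,L \right)} = -8 + \frac{\left(\frac{1}{L + K} + L\right) \frac{1}{-34 + 36}}{2} = -8 + \frac{\left(\frac{1}{K + L} + L\right) \frac{1}{2}}{2} = -8 + \frac{\left(L + \frac{1}{K + L}\right) \frac{1}{2}}{2} = -8 + \frac{\frac{L}{2} + \frac{1}{2 \left(K + L\right)}}{2} = -8 + \left(\frac{L}{4} + \frac{1}{4 \left(K + L\right)}\right) = -8 + \frac{L}{4} + \frac{1}{4 \left(K + L\right)}$)
$C + X{\left(-29,j{\left(4,-2 \right)} \right)} = -2079 + \frac{1 + \left(-6\right)^{2} - -928 - -192 - -174}{4 \left(-29 - 6\right)} = -2079 + \frac{1 + 36 + 928 + 192 + 174}{4 \left(-35\right)} = -2079 + \frac{1}{4} \left(- \frac{1}{35}\right) 1331 = -2079 - \frac{1331}{140} = - \frac{292391}{140}$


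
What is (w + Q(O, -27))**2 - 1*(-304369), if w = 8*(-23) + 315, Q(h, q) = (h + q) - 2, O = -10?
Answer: 312833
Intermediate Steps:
Q(h, q) = -2 + h + q
w = 131 (w = -184 + 315 = 131)
(w + Q(O, -27))**2 - 1*(-304369) = (131 + (-2 - 10 - 27))**2 - 1*(-304369) = (131 - 39)**2 + 304369 = 92**2 + 304369 = 8464 + 304369 = 312833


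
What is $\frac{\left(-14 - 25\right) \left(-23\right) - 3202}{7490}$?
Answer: $- \frac{461}{1498} \approx -0.30774$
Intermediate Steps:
$\frac{\left(-14 - 25\right) \left(-23\right) - 3202}{7490} = \left(\left(-39\right) \left(-23\right) - 3202\right) \frac{1}{7490} = \left(897 - 3202\right) \frac{1}{7490} = \left(-2305\right) \frac{1}{7490} = - \frac{461}{1498}$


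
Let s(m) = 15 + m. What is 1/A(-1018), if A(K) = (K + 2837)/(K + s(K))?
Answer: -2021/1819 ≈ -1.1110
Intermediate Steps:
A(K) = (2837 + K)/(15 + 2*K) (A(K) = (K + 2837)/(K + (15 + K)) = (2837 + K)/(15 + 2*K))
1/A(-1018) = 1/((2837 - 1018)/(15 + 2*(-1018))) = 1/(1819/(15 - 2036)) = 1/(1819/(-2021)) = 1/(-1/2021*1819) = 1/(-1819/2021) = -2021/1819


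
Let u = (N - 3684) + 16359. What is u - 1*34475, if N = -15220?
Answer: -37020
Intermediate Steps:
u = -2545 (u = (-15220 - 3684) + 16359 = -18904 + 16359 = -2545)
u - 1*34475 = -2545 - 1*34475 = -2545 - 34475 = -37020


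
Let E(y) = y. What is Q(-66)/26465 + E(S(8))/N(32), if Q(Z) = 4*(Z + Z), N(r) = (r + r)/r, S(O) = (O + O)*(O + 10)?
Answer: 3810432/26465 ≈ 143.98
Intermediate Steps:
S(O) = 2*O*(10 + O) (S(O) = (2*O)*(10 + O) = 2*O*(10 + O))
N(r) = 2 (N(r) = (2*r)/r = 2)
Q(Z) = 8*Z (Q(Z) = 4*(2*Z) = 8*Z)
Q(-66)/26465 + E(S(8))/N(32) = (8*(-66))/26465 + (2*8*(10 + 8))/2 = -528*1/26465 + (2*8*18)*(½) = -528/26465 + 288*(½) = -528/26465 + 144 = 3810432/26465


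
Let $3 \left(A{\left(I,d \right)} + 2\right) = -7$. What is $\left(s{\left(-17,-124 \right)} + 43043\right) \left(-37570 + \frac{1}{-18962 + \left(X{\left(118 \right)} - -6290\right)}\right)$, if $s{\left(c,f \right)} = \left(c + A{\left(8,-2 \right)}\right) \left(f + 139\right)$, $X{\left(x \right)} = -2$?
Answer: $- \frac{20343076858863}{12674} \approx -1.6051 \cdot 10^{9}$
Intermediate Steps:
$A{\left(I,d \right)} = - \frac{13}{3}$ ($A{\left(I,d \right)} = -2 + \frac{1}{3} \left(-7\right) = -2 - \frac{7}{3} = - \frac{13}{3}$)
$s{\left(c,f \right)} = \left(139 + f\right) \left(- \frac{13}{3} + c\right)$ ($s{\left(c,f \right)} = \left(c - \frac{13}{3}\right) \left(f + 139\right) = \left(- \frac{13}{3} + c\right) \left(139 + f\right) = \left(139 + f\right) \left(- \frac{13}{3} + c\right)$)
$\left(s{\left(-17,-124 \right)} + 43043\right) \left(-37570 + \frac{1}{-18962 + \left(X{\left(118 \right)} - -6290\right)}\right) = \left(\left(- \frac{1807}{3} + 139 \left(-17\right) - - \frac{1612}{3} - -2108\right) + 43043\right) \left(-37570 + \frac{1}{-18962 - -6288}\right) = \left(\left(- \frac{1807}{3} - 2363 + \frac{1612}{3} + 2108\right) + 43043\right) \left(-37570 + \frac{1}{-18962 + \left(-2 + 6290\right)}\right) = \left(-320 + 43043\right) \left(-37570 + \frac{1}{-18962 + 6288}\right) = 42723 \left(-37570 + \frac{1}{-12674}\right) = 42723 \left(-37570 - \frac{1}{12674}\right) = 42723 \left(- \frac{476162181}{12674}\right) = - \frac{20343076858863}{12674}$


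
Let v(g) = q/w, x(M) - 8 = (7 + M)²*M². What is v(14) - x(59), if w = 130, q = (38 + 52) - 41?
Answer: -1971221671/130 ≈ -1.5163e+7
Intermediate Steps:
q = 49 (q = 90 - 41 = 49)
x(M) = 8 + M²*(7 + M)² (x(M) = 8 + (7 + M)²*M² = 8 + M²*(7 + M)²)
v(g) = 49/130
v(14) - x(59) = 49/130 - (8 + 59²*(7 + 59)²) = 49/130 - (8 + 3481*66²) = 49/130 - (8 + 3481*4356) = 49/130 - (8 + 15163236) = 49/130 - 1*15163244 = 49/130 - 15163244 = -1971221671/130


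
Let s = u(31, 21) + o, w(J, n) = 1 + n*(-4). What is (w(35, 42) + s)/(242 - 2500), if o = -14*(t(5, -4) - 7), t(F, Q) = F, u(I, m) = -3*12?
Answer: 175/2258 ≈ 0.077502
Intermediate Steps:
u(I, m) = -36
w(J, n) = 1 - 4*n
o = 28 (o = -14*(5 - 7) = -14*(-2) = 28)
s = -8 (s = -36 + 28 = -8)
(w(35, 42) + s)/(242 - 2500) = ((1 - 4*42) - 8)/(242 - 2500) = ((1 - 168) - 8)/(-2258) = (-167 - 8)*(-1/2258) = -175*(-1/2258) = 175/2258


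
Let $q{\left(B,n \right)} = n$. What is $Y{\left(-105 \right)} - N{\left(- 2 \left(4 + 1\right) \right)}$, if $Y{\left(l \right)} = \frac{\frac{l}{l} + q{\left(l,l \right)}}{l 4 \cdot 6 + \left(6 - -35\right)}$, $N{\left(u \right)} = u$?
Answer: $\frac{24894}{2479} \approx 10.042$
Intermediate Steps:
$Y{\left(l \right)} = \frac{1 + l}{41 + 24 l}$ ($Y{\left(l \right)} = \frac{\frac{l}{l} + l}{l 4 \cdot 6 + \left(6 - -35\right)} = \frac{1 + l}{4 l 6 + \left(6 + 35\right)} = \frac{1 + l}{24 l + 41} = \frac{1 + l}{41 + 24 l}$)
$Y{\left(-105 \right)} - N{\left(- 2 \left(4 + 1\right) \right)} = \frac{1 - 105}{41 + 24 \left(-105\right)} - - 2 \left(4 + 1\right) = \frac{1}{41 - 2520} \left(-104\right) - \left(-2\right) 5 = \frac{1}{-2479} \left(-104\right) - -10 = \left(- \frac{1}{2479}\right) \left(-104\right) + 10 = \frac{104}{2479} + 10 = \frac{24894}{2479}$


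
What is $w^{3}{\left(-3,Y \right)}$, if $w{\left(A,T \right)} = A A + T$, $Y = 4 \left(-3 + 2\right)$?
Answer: $125$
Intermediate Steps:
$Y = -4$ ($Y = 4 \left(-1\right) = -4$)
$w{\left(A,T \right)} = T + A^{2}$ ($w{\left(A,T \right)} = A^{2} + T = T + A^{2}$)
$w^{3}{\left(-3,Y \right)} = \left(-4 + \left(-3\right)^{2}\right)^{3} = \left(-4 + 9\right)^{3} = 5^{3} = 125$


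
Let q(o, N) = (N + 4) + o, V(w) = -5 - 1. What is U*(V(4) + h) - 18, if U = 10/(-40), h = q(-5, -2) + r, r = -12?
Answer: -51/4 ≈ -12.750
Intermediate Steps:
V(w) = -6
q(o, N) = 4 + N + o (q(o, N) = (4 + N) + o = 4 + N + o)
h = -15 (h = (4 - 2 - 5) - 12 = -3 - 12 = -15)
U = -¼ (U = 10*(-1/40) = -¼ ≈ -0.25000)
U*(V(4) + h) - 18 = -(-6 - 15)/4 - 18 = -¼*(-21) - 18 = 21/4 - 18 = -51/4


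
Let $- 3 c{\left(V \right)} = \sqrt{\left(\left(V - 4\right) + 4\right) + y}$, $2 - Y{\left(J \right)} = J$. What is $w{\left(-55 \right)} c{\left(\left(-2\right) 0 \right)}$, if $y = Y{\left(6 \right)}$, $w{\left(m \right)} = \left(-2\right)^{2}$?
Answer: $- \frac{8 i}{3} \approx - 2.6667 i$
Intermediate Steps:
$Y{\left(J \right)} = 2 - J$
$w{\left(m \right)} = 4$
$y = -4$ ($y = 2 - 6 = -4$)
$c{\left(V \right)} = - \frac{\sqrt{-4 + V}}{3}$ ($c{\left(V \right)} = - \frac{\sqrt{\left(\left(V - 4\right) + 4\right) - 4}}{3} = - \frac{\sqrt{\left(\left(-4 + V\right) + 4\right) - 4}}{3} = - \frac{\sqrt{V - 4}}{3} = - \frac{\sqrt{-4 + V}}{3}$)
$w{\left(-55 \right)} c{\left(\left(-2\right) 0 \right)} = 4 \left(- \frac{\sqrt{-4 - 0}}{3}\right) = 4 \left(- \frac{\sqrt{-4 + 0}}{3}\right) = 4 \left(- \frac{\sqrt{-4}}{3}\right) = 4 \left(- \frac{2 i}{3}\right) = - \frac{8 i}{3}$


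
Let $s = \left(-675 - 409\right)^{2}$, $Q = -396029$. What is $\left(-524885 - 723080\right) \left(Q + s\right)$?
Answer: $-972198430055$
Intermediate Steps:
$s = 1175056$ ($s = \left(-1084\right)^{2} = 1175056$)
$\left(-524885 - 723080\right) \left(Q + s\right) = \left(-524885 - 723080\right) \left(-396029 + 1175056\right) = \left(-1247965\right) 779027 = -972198430055$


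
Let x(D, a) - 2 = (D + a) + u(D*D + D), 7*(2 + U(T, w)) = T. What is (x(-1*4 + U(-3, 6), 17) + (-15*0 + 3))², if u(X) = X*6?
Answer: 121506529/2401 ≈ 50607.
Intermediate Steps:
U(T, w) = -2 + T/7
u(X) = 6*X
x(D, a) = 2 + a + 6*D² + 7*D (x(D, a) = 2 + ((D + a) + 6*(D*D + D)) = 2 + ((D + a) + 6*(D² + D)) = 2 + ((D + a) + 6*(D + D²)) = 2 + ((D + a) + (6*D + 6*D²)) = 2 + (a + 6*D² + 7*D) = 2 + a + 6*D² + 7*D)
(x(-1*4 + U(-3, 6), 17) + (-15*0 + 3))² = ((2 + (-1*4 + (-2 + (⅐)*(-3))) + 17 + 6*(-1*4 + (-2 + (⅐)*(-3)))*(1 + (-1*4 + (-2 + (⅐)*(-3))))) + (-15*0 + 3))² = ((2 + (-4 + (-2 - 3/7)) + 17 + 6*(-4 + (-2 - 3/7))*(1 + (-4 + (-2 - 3/7)))) + (0 + 3))² = ((2 + (-4 - 17/7) + 17 + 6*(-4 - 17/7)*(1 + (-4 - 17/7))) + 3)² = ((2 - 45/7 + 17 + 6*(-45/7)*(1 - 45/7)) + 3)² = ((2 - 45/7 + 17 + 6*(-45/7)*(-38/7)) + 3)² = ((2 - 45/7 + 17 + 10260/49) + 3)² = (10876/49 + 3)² = (11023/49)² = 121506529/2401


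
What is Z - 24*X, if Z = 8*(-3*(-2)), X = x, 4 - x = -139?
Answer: -3384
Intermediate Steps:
x = 143 (x = 4 - 1*(-139) = 4 + 139 = 143)
X = 143
Z = 48 (Z = 8*6 = 48)
Z - 24*X = 48 - 24*143 = 48 - 3432 = -3384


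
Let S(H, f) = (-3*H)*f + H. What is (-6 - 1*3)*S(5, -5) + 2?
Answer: -718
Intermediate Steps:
S(H, f) = H - 3*H*f (S(H, f) = -3*H*f + H = H - 3*H*f)
(-6 - 1*3)*S(5, -5) + 2 = (-6 - 1*3)*(5*(1 - 3*(-5))) + 2 = (-6 - 3)*(5*(1 + 15)) + 2 = -45*16 + 2 = -9*80 + 2 = -720 + 2 = -718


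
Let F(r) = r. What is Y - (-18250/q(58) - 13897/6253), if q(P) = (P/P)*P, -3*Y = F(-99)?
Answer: 4880443/13949 ≈ 349.88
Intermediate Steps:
Y = 33 (Y = -⅓*(-99) = 33)
q(P) = P (q(P) = 1*P = P)
Y - (-18250/q(58) - 13897/6253) = 33 - (-18250/58 - 13897/6253) = 33 - (-18250*1/58 - 13897*1/6253) = 33 - (-9125/29 - 1069/481) = 33 - 1*(-4420126/13949) = 33 + 4420126/13949 = 4880443/13949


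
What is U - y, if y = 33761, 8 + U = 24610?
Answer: -9159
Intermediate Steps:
U = 24602 (U = -8 + 24610 = 24602)
U - y = 24602 - 1*33761 = 24602 - 33761 = -9159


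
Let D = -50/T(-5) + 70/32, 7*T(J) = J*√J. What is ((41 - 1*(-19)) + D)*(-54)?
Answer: -26865/8 + 756*I*√5 ≈ -3358.1 + 1690.5*I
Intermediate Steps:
T(J) = J^(3/2)/7 (T(J) = (J*√J)/7 = J^(3/2)/7)
D = 35/16 - 14*I*√5 (D = -50*7*I*√5/25 + 70/32 = -50*7*I*√5/25 + 70*(1/32) = -50*7*I*√5/25 + 35/16 = -14*I*√5 + 35/16 = 35/16 - 14*I*√5 ≈ 2.1875 - 31.305*I)
((41 - 1*(-19)) + D)*(-54) = ((41 - 1*(-19)) + (35/16 - 14*I*√5))*(-54) = ((41 + 19) + (35/16 - 14*I*√5))*(-54) = (60 + (35/16 - 14*I*√5))*(-54) = (995/16 - 14*I*√5)*(-54) = -26865/8 + 756*I*√5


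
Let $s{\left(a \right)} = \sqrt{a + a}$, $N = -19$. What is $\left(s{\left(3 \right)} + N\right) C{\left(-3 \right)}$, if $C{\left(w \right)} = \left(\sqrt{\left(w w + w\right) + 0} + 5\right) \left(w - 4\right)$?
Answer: $623 + 98 \sqrt{6} \approx 863.05$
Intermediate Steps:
$s{\left(a \right)} = \sqrt{2} \sqrt{a}$ ($s{\left(a \right)} = \sqrt{2 a} = \sqrt{2} \sqrt{a}$)
$C{\left(w \right)} = \left(-4 + w\right) \left(5 + \sqrt{w + w^{2}}\right)$ ($C{\left(w \right)} = \left(\sqrt{\left(w^{2} + w\right) + 0} + 5\right) \left(-4 + w\right) = \left(\sqrt{\left(w + w^{2}\right) + 0} + 5\right) \left(-4 + w\right) = \left(\sqrt{w + w^{2}} + 5\right) \left(-4 + w\right) = \left(5 + \sqrt{w + w^{2}}\right) \left(-4 + w\right) = \left(-4 + w\right) \left(5 + \sqrt{w + w^{2}}\right)$)
$\left(s{\left(3 \right)} + N\right) C{\left(-3 \right)} = \left(\sqrt{2} \sqrt{3} - 19\right) \left(-20 - 4 \sqrt{- 3 \left(1 - 3\right)} + 5 \left(-3\right) - 3 \sqrt{- 3 \left(1 - 3\right)}\right) = \left(\sqrt{6} - 19\right) \left(-20 - 4 \sqrt{\left(-3\right) \left(-2\right)} - 15 - 3 \sqrt{\left(-3\right) \left(-2\right)}\right) = \left(-19 + \sqrt{6}\right) \left(-20 - 4 \sqrt{6} - 15 - 3 \sqrt{6}\right) = \left(-19 + \sqrt{6}\right) \left(-35 - 7 \sqrt{6}\right) = \left(-35 - 7 \sqrt{6}\right) \left(-19 + \sqrt{6}\right)$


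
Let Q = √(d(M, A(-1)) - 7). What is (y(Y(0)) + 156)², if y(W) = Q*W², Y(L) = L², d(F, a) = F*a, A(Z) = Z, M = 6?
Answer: 24336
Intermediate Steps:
Q = I*√13 (Q = √(6*(-1) - 7) = √(-6 - 7) = √(-13) = I*√13 ≈ 3.6056*I)
y(W) = I*√13*W² (y(W) = (I*√13)*W² = I*√13*W²)
(y(Y(0)) + 156)² = (I*√13*(0²)² + 156)² = (I*√13*0² + 156)² = (I*√13*0 + 156)² = (0 + 156)² = 156² = 24336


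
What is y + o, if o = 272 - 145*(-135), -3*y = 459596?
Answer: -400055/3 ≈ -1.3335e+5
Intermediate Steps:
y = -459596/3 (y = -⅓*459596 = -459596/3 ≈ -1.5320e+5)
o = 19847 (o = 272 + 19575 = 19847)
y + o = -459596/3 + 19847 = -400055/3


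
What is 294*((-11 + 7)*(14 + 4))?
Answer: -21168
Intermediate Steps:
294*((-11 + 7)*(14 + 4)) = 294*(-4*18) = 294*(-72) = -21168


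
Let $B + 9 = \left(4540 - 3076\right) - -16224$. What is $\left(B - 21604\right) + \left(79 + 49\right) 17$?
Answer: $-1749$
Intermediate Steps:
$B = 17679$ ($B = -9 + \left(\left(4540 - 3076\right) - -16224\right) = -9 + \left(1464 + 16224\right) = -9 + 17688 = 17679$)
$\left(B - 21604\right) + \left(79 + 49\right) 17 = \left(17679 - 21604\right) + \left(79 + 49\right) 17 = -3925 + 128 \cdot 17 = -3925 + 2176 = -1749$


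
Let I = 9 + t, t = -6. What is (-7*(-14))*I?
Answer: 294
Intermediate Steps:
I = 3 (I = 9 - 6 = 3)
(-7*(-14))*I = -7*(-14)*3 = 98*3 = 294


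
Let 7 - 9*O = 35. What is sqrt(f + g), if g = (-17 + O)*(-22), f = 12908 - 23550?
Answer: 2*I*sqrt(22949)/3 ≈ 100.99*I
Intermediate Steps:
O = -28/9 (O = 7/9 - 1/9*35 = 7/9 - 35/9 = -28/9 ≈ -3.1111)
f = -10642
g = 3982/9 (g = (-17 - 28/9)*(-22) = -181/9*(-22) = 3982/9 ≈ 442.44)
sqrt(f + g) = sqrt(-10642 + 3982/9) = sqrt(-91796/9) = 2*I*sqrt(22949)/3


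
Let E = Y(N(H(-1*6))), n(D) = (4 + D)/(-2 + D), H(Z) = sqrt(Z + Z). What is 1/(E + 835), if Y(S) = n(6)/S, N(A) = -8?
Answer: 16/13355 ≈ 0.0011981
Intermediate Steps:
H(Z) = sqrt(2)*sqrt(Z) (H(Z) = sqrt(2*Z) = sqrt(2)*sqrt(Z))
n(D) = (4 + D)/(-2 + D)
Y(S) = 5/(2*S) (Y(S) = ((4 + 6)/(-2 + 6))/S = (10/4)/S = ((1/4)*10)/S = 5/(2*S))
E = -5/16 (E = (5/2)/(-8) = (5/2)*(-1/8) = -5/16 ≈ -0.31250)
1/(E + 835) = 1/(-5/16 + 835) = 1/(13355/16) = 16/13355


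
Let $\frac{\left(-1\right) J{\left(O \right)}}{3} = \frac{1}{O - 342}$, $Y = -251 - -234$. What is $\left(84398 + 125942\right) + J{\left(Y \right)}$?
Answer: $\frac{75512063}{359} \approx 2.1034 \cdot 10^{5}$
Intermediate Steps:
$Y = -17$ ($Y = -251 + 234 = -17$)
$J{\left(O \right)} = - \frac{3}{-342 + O}$ ($J{\left(O \right)} = - \frac{3}{O - 342} = - \frac{3}{-342 + O}$)
$\left(84398 + 125942\right) + J{\left(Y \right)} = \left(84398 + 125942\right) - \frac{3}{-342 - 17} = 210340 - \frac{3}{-359} = 210340 - - \frac{3}{359} = 210340 + \frac{3}{359} = \frac{75512063}{359}$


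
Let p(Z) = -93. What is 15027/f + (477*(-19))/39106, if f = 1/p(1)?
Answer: -54651074229/39106 ≈ -1.3975e+6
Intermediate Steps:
f = -1/93 (f = 1/(-93) = -1/93 ≈ -0.010753)
15027/f + (477*(-19))/39106 = 15027/(-1/93) + (477*(-19))/39106 = 15027*(-93) - 9063*1/39106 = -1397511 - 9063/39106 = -54651074229/39106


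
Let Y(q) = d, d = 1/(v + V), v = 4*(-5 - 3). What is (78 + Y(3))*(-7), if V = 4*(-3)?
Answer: -24017/44 ≈ -545.84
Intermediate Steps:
V = -12
v = -32 (v = 4*(-8) = -32)
d = -1/44 (d = 1/(-32 - 12) = 1/(-44) = -1/44 ≈ -0.022727)
Y(q) = -1/44
(78 + Y(3))*(-7) = (78 - 1/44)*(-7) = (3431/44)*(-7) = -24017/44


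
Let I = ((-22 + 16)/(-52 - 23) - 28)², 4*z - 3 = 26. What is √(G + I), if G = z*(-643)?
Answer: I*√9705559/50 ≈ 62.307*I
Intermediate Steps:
z = 29/4 (z = ¾ + (¼)*26 = ¾ + 13/2 = 29/4 ≈ 7.2500)
G = -18647/4 (G = (29/4)*(-643) = -18647/4 ≈ -4661.8)
I = 487204/625 (I = (-6/(-75) - 28)² = (-6*(-1/75) - 28)² = (2/25 - 28)² = (-698/25)² = 487204/625 ≈ 779.53)
√(G + I) = √(-18647/4 + 487204/625) = √(-9705559/2500) = I*√9705559/50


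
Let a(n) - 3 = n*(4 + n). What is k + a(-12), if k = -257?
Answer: -158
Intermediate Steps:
a(n) = 3 + n*(4 + n)
k + a(-12) = -257 + (3 + (-12)² + 4*(-12)) = -257 + (3 + 144 - 48) = -257 + 99 = -158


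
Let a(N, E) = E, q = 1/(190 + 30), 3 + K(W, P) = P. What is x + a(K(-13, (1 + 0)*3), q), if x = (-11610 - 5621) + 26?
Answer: -3785099/220 ≈ -17205.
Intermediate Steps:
K(W, P) = -3 + P
q = 1/220 ≈ 0.0045455
x = -17205 (x = -17231 + 26 = -17205)
x + a(K(-13, (1 + 0)*3), q) = -17205 + 1/220 = -3785099/220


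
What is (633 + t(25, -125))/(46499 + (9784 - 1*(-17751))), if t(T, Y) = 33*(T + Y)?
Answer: -889/24678 ≈ -0.036024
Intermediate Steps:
t(T, Y) = 33*T + 33*Y
(633 + t(25, -125))/(46499 + (9784 - 1*(-17751))) = (633 + (33*25 + 33*(-125)))/(46499 + (9784 - 1*(-17751))) = (633 + (825 - 4125))/(46499 + (9784 + 17751)) = (633 - 3300)/(46499 + 27535) = -2667/74034 = -2667*1/74034 = -889/24678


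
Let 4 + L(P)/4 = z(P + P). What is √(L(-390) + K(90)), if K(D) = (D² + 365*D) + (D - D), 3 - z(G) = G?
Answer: √44066 ≈ 209.92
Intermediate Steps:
z(G) = 3 - G
L(P) = -4 - 8*P (L(P) = -16 + 4*(3 - (P + P)) = -16 + 4*(3 - 2*P) = -16 + (12 - 8*P) = -4 - 8*P)
K(D) = D² + 365*D (K(D) = (D² + 365*D) + 0 = D² + 365*D)
√(L(-390) + K(90)) = √((-4 - 8*(-390)) + 90*(365 + 90)) = √((-4 + 3120) + 90*455) = √(3116 + 40950) = √44066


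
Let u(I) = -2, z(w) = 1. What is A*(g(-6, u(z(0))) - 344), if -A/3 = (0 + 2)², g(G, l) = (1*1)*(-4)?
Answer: 4176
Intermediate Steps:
g(G, l) = -4 (g(G, l) = 1*(-4) = -4)
A = -12 (A = -3*(0 + 2)² = -3*2² = -3*4 = -12)
A*(g(-6, u(z(0))) - 344) = -12*(-4 - 344) = -12*(-348) = 4176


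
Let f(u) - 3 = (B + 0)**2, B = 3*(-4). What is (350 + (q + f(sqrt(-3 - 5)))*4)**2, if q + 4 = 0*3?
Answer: 850084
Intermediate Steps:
B = -12
q = -4 (q = -4 + 0*3 = -4 + 0 = -4)
f(u) = 147 (f(u) = 3 + (-12 + 0)**2 = 3 + (-12)**2 = 3 + 144 = 147)
(350 + (q + f(sqrt(-3 - 5)))*4)**2 = (350 + (-4 + 147)*4)**2 = (350 + 143*4)**2 = (350 + 572)**2 = 922**2 = 850084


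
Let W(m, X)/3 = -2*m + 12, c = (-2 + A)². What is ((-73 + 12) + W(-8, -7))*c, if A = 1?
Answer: 23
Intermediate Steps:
c = 1 (c = (-2 + 1)² = (-1)² = 1)
W(m, X) = 36 - 6*m (W(m, X) = 3*(-2*m + 12) = 3*(12 - 2*m) = 36 - 6*m)
((-73 + 12) + W(-8, -7))*c = ((-73 + 12) + (36 - 6*(-8)))*1 = (-61 + (36 + 48))*1 = (-61 + 84)*1 = 23*1 = 23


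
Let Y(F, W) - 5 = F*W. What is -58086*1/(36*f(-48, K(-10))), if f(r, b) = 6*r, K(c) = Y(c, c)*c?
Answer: 3227/576 ≈ 5.6024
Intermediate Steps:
Y(F, W) = 5 + F*W
K(c) = c*(5 + c**2) (K(c) = (5 + c*c)*c = (5 + c**2)*c = c*(5 + c**2))
-58086*1/(36*f(-48, K(-10))) = -58086/(36*(6*(-48))) = -58086/(36*(-288)) = -58086/(-10368) = -58086*(-1/10368) = 3227/576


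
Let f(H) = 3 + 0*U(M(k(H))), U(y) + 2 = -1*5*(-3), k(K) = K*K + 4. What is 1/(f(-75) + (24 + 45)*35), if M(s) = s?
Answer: 1/2418 ≈ 0.00041356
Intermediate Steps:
k(K) = 4 + K² (k(K) = K² + 4 = 4 + K²)
U(y) = 13 (U(y) = -2 - 1*5*(-3) = -2 - 5*(-3) = -2 + 15 = 13)
f(H) = 3 (f(H) = 3 + 0*13 = 3 + 0 = 3)
1/(f(-75) + (24 + 45)*35) = 1/(3 + (24 + 45)*35) = 1/(3 + 69*35) = 1/(3 + 2415) = 1/2418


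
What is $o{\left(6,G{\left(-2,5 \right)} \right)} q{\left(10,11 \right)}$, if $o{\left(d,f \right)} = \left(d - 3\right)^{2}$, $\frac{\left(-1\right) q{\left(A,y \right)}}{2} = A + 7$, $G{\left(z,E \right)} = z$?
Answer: $-306$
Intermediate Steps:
$q{\left(A,y \right)} = -14 - 2 A$ ($q{\left(A,y \right)} = - 2 \left(A + 7\right) = - 2 \left(7 + A\right) = -14 - 2 A$)
$o{\left(d,f \right)} = \left(-3 + d\right)^{2}$
$o{\left(6,G{\left(-2,5 \right)} \right)} q{\left(10,11 \right)} = \left(-3 + 6\right)^{2} \left(-14 - 20\right) = 3^{2} \left(-14 - 20\right) = 9 \left(-34\right) = -306$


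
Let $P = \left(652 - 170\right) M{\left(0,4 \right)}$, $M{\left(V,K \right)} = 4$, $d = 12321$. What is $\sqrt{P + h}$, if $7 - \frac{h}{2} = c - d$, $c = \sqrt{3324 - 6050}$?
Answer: $\sqrt{26584 - 2 i \sqrt{2726}} \approx 163.05 - 0.3202 i$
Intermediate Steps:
$c = i \sqrt{2726}$ ($c = \sqrt{-2726} = i \sqrt{2726} \approx 52.211 i$)
$h = 24656 - 2 i \sqrt{2726}$ ($h = 14 - 2 \left(i \sqrt{2726} - 12321\right) = 14 - 2 \left(-12321 + i \sqrt{2726}\right) = 14 + \left(24642 - 2 i \sqrt{2726}\right) = 24656 - 2 i \sqrt{2726} \approx 24656.0 - 104.42 i$)
$P = 1928$ ($P = \left(652 - 170\right) 4 = 482 \cdot 4 = 1928$)
$\sqrt{P + h} = \sqrt{1928 + \left(24656 - 2 i \sqrt{2726}\right)} = \sqrt{26584 - 2 i \sqrt{2726}}$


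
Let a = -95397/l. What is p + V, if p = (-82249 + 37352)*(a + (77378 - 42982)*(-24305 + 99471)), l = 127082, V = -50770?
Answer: -14751315224207507775/127082 ≈ -1.1608e+14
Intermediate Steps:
a = -95397/127082 ≈ -0.75067
p = -14751315217755554635/127082 (p = (-82249 + 37352)*(-95397/127082 + (77378 - 42982)*(-24305 + 99471)) = -44897*(-95397/127082 + 34396*75166) = -44897*(-95397/127082 + 2585409736) = -44897*328559039974955/127082 = -14751315217755554635/127082 ≈ -1.1608e+14)
p + V = -14751315217755554635/127082 - 50770 = -14751315224207507775/127082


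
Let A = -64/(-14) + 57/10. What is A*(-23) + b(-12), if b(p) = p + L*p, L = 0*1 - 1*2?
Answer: -15697/70 ≈ -224.24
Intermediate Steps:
L = -2 (L = 0 - 2 = -2)
b(p) = -p (b(p) = p - 2*p = -p)
A = 719/70 (A = -64*(-1/14) + 57*(1/10) = 32/7 + 57/10 = 719/70 ≈ 10.271)
A*(-23) + b(-12) = (719/70)*(-23) - 1*(-12) = -16537/70 + 12 = -15697/70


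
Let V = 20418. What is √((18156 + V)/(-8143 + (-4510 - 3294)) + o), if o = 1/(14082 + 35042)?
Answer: I*√371105567187080503/391690214 ≈ 1.5553*I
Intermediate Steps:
o = 1/49124 ≈ 2.0357e-5
√((18156 + V)/(-8143 + (-4510 - 3294)) + o) = √((18156 + 20418)/(-8143 + (-4510 - 3294)) + 1/49124) = √(38574/(-8143 - 7804) + 1/49124) = √(38574/(-15947) + 1/49124) = √(38574*(-1/15947) + 1/49124) = √(-38574/15947 + 1/49124) = √(-1894893229/783380428) = I*√371105567187080503/391690214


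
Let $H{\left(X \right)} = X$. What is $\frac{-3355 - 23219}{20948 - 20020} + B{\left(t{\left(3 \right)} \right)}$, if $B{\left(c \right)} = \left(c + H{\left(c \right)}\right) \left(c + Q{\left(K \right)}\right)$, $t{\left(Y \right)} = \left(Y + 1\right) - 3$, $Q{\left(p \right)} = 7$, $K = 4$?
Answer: $- \frac{5863}{464} \approx -12.636$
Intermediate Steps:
$t{\left(Y \right)} = -2 + Y$ ($t{\left(Y \right)} = \left(1 + Y\right) - 3 = -2 + Y$)
$B{\left(c \right)} = 2 c \left(7 + c\right)$ ($B{\left(c \right)} = \left(c + c\right) \left(c + 7\right) = 2 c \left(7 + c\right)$)
$\frac{-3355 - 23219}{20948 - 20020} + B{\left(t{\left(3 \right)} \right)} = \frac{-3355 - 23219}{20948 - 20020} + 2 \left(-2 + 3\right) \left(7 + \left(-2 + 3\right)\right) = - \frac{26574}{928} + 2 \cdot 1 \left(7 + 1\right) = \left(-26574\right) \frac{1}{928} + 2 \cdot 1 \cdot 8 = - \frac{13287}{464} + 16 = - \frac{5863}{464}$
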